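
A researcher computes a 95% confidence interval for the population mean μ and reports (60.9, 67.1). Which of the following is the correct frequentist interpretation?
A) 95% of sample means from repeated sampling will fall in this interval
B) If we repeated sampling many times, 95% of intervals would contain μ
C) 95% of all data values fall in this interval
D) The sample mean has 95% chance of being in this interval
B

A) Wrong — coverage applies to intervals containing μ, not to future x̄ values.
B) Correct — this is the frequentist long-run coverage interpretation.
C) Wrong — a CI is about the parameter μ, not individual data values.
D) Wrong — x̄ is observed and sits in the interval by construction.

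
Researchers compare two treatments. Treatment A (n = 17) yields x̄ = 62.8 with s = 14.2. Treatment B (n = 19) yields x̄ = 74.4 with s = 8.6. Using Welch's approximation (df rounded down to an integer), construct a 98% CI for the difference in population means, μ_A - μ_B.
(-21.46, -1.74)

Difference: x̄₁ - x̄₂ = -11.60
SE = √(s₁²/n₁ + s₂²/n₂) = √(14.2²/17 + 8.6²/19) = 3.9691
df = 25.76 → 25 (Welch–Satterthwaite, rounded down)
t* = 2.485

CI: -11.60 ± 2.485 · 3.9691 = -11.60 ± 9.86 = (-21.46, -1.74)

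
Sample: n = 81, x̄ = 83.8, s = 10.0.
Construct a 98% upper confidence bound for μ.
μ ≤ 86.12

Upper bound (one-sided):
t* = 2.088 (one-sided for 98%)
Upper bound = x̄ + t* · s/√n = 83.8 + 2.088 · 10.0/√81 = 86.12

We are 98% confident that μ ≤ 86.12.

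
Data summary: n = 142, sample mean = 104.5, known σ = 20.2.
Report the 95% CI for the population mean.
(101.18, 107.82)

z-interval (σ known):
z* = 1.960 for 95% confidence

Margin of error = z* · σ/√n = 1.960 · 20.2/√142 = 3.32

CI: (104.5 - 3.32, 104.5 + 3.32) = (101.18, 107.82)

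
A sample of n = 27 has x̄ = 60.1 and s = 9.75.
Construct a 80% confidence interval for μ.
(57.63, 62.57)

t-interval (σ unknown):
df = n - 1 = 26
t* = 1.315 for 80% confidence

Margin of error = t* · s/√n = 1.315 · 9.75/√27 = 2.47

CI: (57.63, 62.57)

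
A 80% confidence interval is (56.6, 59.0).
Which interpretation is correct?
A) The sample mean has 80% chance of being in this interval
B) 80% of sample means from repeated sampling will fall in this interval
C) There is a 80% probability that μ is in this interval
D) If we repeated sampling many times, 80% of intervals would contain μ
D

A) Wrong — x̄ is observed and sits in the interval by construction.
B) Wrong — coverage applies to intervals containing μ, not to future x̄ values.
C) Wrong — μ is fixed; the randomness lives in the interval, not in μ.
D) Correct — this is the frequentist long-run coverage interpretation.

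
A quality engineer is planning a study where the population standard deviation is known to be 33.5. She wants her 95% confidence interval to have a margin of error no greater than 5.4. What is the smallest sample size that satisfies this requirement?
n ≥ 148

For margin E ≤ 5.4:
n ≥ (z* · σ / E)²
n ≥ (1.960 · 33.5 / 5.4)²
n ≥ 147.85

Minimum n = 148 (rounding up)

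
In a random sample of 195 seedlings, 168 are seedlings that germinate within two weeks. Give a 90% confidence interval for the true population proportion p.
(0.821, 0.902)

Proportion CI:
p̂ = 168/195 = 0.86154
SE = √(p̂(1-p̂)/n) = √(0.86154 · 0.13846 / 195) = 0.02473

z* = 1.645
Margin = z* · SE = 1.645 · 0.02473 = 0.0407

CI: 0.86154 ± 0.0407 = (0.821, 0.902)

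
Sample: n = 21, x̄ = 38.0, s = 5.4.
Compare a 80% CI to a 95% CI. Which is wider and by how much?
95% CI is wider by 1.80

df = 20
80% CI: t* = 1.325, (36.44, 39.56), width = 2 · t* · s/√n = 3.12
95% CI: t* = 2.086, (35.54, 40.46), width = 2 · t* · s/√n = 4.92

The 95% CI is wider by 4.92 - 3.12 = 1.80.
Higher confidence requires a wider interval.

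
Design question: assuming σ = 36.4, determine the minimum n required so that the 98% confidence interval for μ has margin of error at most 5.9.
n ≥ 206

For margin E ≤ 5.9:
n ≥ (z* · σ / E)²
n ≥ (2.326 · 36.4 / 5.9)²
n ≥ 205.93

Minimum n = 206 (rounding up)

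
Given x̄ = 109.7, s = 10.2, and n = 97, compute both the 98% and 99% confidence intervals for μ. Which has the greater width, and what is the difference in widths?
99% CI is wider by 0.54

df = 96
98% CI: t* = 2.366, (107.25, 112.15), width = 2 · t* · s/√n = 4.90
99% CI: t* = 2.628, (106.98, 112.42), width = 2 · t* · s/√n = 5.44

The 99% CI is wider by 5.44 - 4.90 = 0.54.
Higher confidence requires a wider interval.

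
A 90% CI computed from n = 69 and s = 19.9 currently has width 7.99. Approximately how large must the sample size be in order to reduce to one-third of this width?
n ≈ 621

CI width ∝ 1/√n
To reduce width by factor 3, need √n to grow by 3 → need 3² = 9 times as many samples.

Current: n = 69, width = 7.99
New: n = 621, width ≈ 2.63

Width reduced by factor of 7.99/2.63 = 3.04.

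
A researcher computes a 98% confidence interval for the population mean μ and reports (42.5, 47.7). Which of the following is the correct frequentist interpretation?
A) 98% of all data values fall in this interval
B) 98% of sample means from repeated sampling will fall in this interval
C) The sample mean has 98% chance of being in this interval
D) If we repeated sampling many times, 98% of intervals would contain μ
D

A) Wrong — a CI is about the parameter μ, not individual data values.
B) Wrong — coverage applies to intervals containing μ, not to future x̄ values.
C) Wrong — x̄ is observed and sits in the interval by construction.
D) Correct — this is the frequentist long-run coverage interpretation.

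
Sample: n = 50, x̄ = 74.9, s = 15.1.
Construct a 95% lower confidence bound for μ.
μ ≥ 71.32

Lower bound (one-sided):
t* = 1.677 (one-sided for 95%)
Lower bound = x̄ - t* · s/√n = 74.9 - 1.677 · 15.1/√50 = 71.32

We are 95% confident that μ ≥ 71.32.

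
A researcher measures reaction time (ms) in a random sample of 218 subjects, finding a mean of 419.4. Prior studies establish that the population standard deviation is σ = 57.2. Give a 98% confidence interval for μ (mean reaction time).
(410.39, 428.41)

z-interval (σ known):
z* = 2.326 for 98% confidence

Margin of error = z* · σ/√n = 2.326 · 57.2/√218 = 9.01

CI: (419.4 - 9.01, 419.4 + 9.01) = (410.39, 428.41)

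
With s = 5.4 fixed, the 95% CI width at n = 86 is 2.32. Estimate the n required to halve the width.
n ≈ 344

CI width ∝ 1/√n
To reduce width by factor 2, need √n to grow by 2 → need 2² = 4 times as many samples.

Current: n = 86, width = 2.32
New: n = 344, width ≈ 1.15

Width reduced by factor of 2.32/1.15 = 2.02.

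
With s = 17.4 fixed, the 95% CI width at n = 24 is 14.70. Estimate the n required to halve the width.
n ≈ 96

CI width ∝ 1/√n
To reduce width by factor 2, need √n to grow by 2 → need 2² = 4 times as many samples.

Current: n = 24, width = 14.70
New: n = 96, width ≈ 7.05

Width reduced by factor of 14.70/7.05 = 2.09.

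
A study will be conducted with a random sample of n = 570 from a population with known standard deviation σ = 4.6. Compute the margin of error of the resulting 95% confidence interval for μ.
Margin of error = 0.38

Margin of error = z* · σ/√n
= 1.960 · 4.6/√570
= 1.960 · 4.6/23.8747
= 0.38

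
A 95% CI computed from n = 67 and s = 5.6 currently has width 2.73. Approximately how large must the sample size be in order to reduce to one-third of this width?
n ≈ 603

CI width ∝ 1/√n
To reduce width by factor 3, need √n to grow by 3 → need 3² = 9 times as many samples.

Current: n = 67, width = 2.73
New: n = 603, width ≈ 0.90

Width reduced by factor of 2.73/0.90 = 3.03.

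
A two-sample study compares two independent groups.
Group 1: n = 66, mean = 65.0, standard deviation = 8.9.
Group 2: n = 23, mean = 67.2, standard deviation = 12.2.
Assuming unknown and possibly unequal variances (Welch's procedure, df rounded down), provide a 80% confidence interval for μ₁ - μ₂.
(-5.83, 1.43)

Difference: x̄₁ - x̄₂ = -2.20
SE = √(s₁²/n₁ + s₂²/n₂) = √(8.9²/66 + 12.2²/23) = 2.7697
df = 30.56 → 30 (Welch–Satterthwaite, rounded down)
t* = 1.310

CI: -2.20 ± 1.310 · 2.7697 = -2.20 ± 3.63 = (-5.83, 1.43)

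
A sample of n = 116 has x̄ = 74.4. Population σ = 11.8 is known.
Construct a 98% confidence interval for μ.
(71.85, 76.95)

z-interval (σ known):
z* = 2.326 for 98% confidence

Margin of error = z* · σ/√n = 2.326 · 11.8/√116 = 2.55

CI: (74.4 - 2.55, 74.4 + 2.55) = (71.85, 76.95)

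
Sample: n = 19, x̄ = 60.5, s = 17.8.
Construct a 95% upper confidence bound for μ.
μ ≤ 67.58

Upper bound (one-sided):
t* = 1.734 (one-sided for 95%)
Upper bound = x̄ + t* · s/√n = 60.5 + 1.734 · 17.8/√19 = 67.58

We are 95% confident that μ ≤ 67.58.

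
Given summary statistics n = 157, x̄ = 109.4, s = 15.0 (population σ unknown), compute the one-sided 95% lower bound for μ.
μ ≥ 107.42

Lower bound (one-sided):
t* = 1.655 (one-sided for 95%)
Lower bound = x̄ - t* · s/√n = 109.4 - 1.655 · 15.0/√157 = 107.42

We are 95% confident that μ ≥ 107.42.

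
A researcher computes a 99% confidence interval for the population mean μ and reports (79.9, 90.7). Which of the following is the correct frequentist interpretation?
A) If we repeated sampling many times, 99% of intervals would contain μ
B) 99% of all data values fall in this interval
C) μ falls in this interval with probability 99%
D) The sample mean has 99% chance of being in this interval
A

A) Correct — this is the frequentist long-run coverage interpretation.
B) Wrong — a CI is about the parameter μ, not individual data values.
C) Wrong — μ is fixed; the randomness lives in the interval, not in μ.
D) Wrong — x̄ is observed and sits in the interval by construction.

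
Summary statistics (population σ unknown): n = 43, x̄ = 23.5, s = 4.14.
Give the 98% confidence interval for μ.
(21.97, 25.03)

t-interval (σ unknown):
df = n - 1 = 42
t* = 2.418 for 98% confidence

Margin of error = t* · s/√n = 2.418 · 4.14/√43 = 1.53

CI: (21.97, 25.03)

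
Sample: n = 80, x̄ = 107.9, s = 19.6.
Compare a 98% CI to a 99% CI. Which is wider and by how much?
99% CI is wider by 1.17

df = 79
98% CI: t* = 2.374, (102.70, 113.10), width = 2 · t* · s/√n = 10.40
99% CI: t* = 2.640, (102.11, 113.69), width = 2 · t* · s/√n = 11.57

The 99% CI is wider by 11.57 - 10.40 = 1.17.
Higher confidence requires a wider interval.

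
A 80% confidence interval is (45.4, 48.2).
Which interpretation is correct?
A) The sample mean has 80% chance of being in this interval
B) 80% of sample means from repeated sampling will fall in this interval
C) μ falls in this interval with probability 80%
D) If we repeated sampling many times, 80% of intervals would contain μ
D

A) Wrong — x̄ is observed and sits in the interval by construction.
B) Wrong — coverage applies to intervals containing μ, not to future x̄ values.
C) Wrong — μ is fixed; the randomness lives in the interval, not in μ.
D) Correct — this is the frequentist long-run coverage interpretation.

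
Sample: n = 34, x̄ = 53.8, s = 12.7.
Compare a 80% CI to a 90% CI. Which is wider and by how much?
90% CI is wider by 1.67

df = 33
80% CI: t* = 1.308, (50.95, 56.65), width = 2 · t* · s/√n = 5.70
90% CI: t* = 1.692, (50.11, 57.49), width = 2 · t* · s/√n = 7.37

The 90% CI is wider by 7.37 - 5.70 = 1.67.
Higher confidence requires a wider interval.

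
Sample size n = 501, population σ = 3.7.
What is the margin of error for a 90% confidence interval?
Margin of error = 0.27

Margin of error = z* · σ/√n
= 1.645 · 3.7/√501
= 1.645 · 3.7/22.3830
= 0.27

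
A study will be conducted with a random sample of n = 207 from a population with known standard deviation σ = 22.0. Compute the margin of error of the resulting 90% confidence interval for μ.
Margin of error = 2.52

Margin of error = z* · σ/√n
= 1.645 · 22.0/√207
= 1.645 · 22.0/14.3875
= 2.52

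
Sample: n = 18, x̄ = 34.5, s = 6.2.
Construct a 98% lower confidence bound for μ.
μ ≥ 31.25

Lower bound (one-sided):
t* = 2.224 (one-sided for 98%)
Lower bound = x̄ - t* · s/√n = 34.5 - 2.224 · 6.2/√18 = 31.25

We are 98% confident that μ ≥ 31.25.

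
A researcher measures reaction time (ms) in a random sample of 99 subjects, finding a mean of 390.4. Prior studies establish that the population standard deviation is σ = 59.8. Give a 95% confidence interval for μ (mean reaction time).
(378.62, 402.18)

z-interval (σ known):
z* = 1.960 for 95% confidence

Margin of error = z* · σ/√n = 1.960 · 59.8/√99 = 11.78

CI: (390.4 - 11.78, 390.4 + 11.78) = (378.62, 402.18)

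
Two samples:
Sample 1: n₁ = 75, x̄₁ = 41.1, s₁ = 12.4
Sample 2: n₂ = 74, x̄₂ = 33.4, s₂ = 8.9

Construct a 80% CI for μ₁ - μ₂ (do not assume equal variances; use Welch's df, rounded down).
(5.42, 9.98)

Difference: x̄₁ - x̄₂ = 7.70
SE = √(s₁²/n₁ + s₂²/n₂) = √(12.4²/75 + 8.9²/74) = 1.7665
df = 134.33 → 134 (Welch–Satterthwaite, rounded down)
t* = 1.288

CI: 7.70 ± 1.288 · 1.7665 = 7.70 ± 2.28 = (5.42, 9.98)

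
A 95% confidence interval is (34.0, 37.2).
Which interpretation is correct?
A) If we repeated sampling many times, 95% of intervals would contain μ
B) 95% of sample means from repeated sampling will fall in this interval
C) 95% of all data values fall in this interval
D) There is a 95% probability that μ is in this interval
A

A) Correct — this is the frequentist long-run coverage interpretation.
B) Wrong — coverage applies to intervals containing μ, not to future x̄ values.
C) Wrong — a CI is about the parameter μ, not individual data values.
D) Wrong — μ is fixed; the randomness lives in the interval, not in μ.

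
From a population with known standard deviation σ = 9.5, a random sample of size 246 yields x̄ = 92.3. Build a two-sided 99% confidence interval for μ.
(90.74, 93.86)

z-interval (σ known):
z* = 2.576 for 99% confidence

Margin of error = z* · σ/√n = 2.576 · 9.5/√246 = 1.56

CI: (92.3 - 1.56, 92.3 + 1.56) = (90.74, 93.86)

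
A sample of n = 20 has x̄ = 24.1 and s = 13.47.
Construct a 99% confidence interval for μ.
(15.48, 32.72)

t-interval (σ unknown):
df = n - 1 = 19
t* = 2.861 for 99% confidence

Margin of error = t* · s/√n = 2.861 · 13.47/√20 = 8.62

CI: (15.48, 32.72)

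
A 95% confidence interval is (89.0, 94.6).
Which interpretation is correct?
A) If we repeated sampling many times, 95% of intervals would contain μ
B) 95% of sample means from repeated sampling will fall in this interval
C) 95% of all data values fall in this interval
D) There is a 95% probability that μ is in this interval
A

A) Correct — this is the frequentist long-run coverage interpretation.
B) Wrong — coverage applies to intervals containing μ, not to future x̄ values.
C) Wrong — a CI is about the parameter μ, not individual data values.
D) Wrong — μ is fixed; the randomness lives in the interval, not in μ.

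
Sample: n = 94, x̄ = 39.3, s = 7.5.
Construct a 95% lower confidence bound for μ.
μ ≥ 38.02

Lower bound (one-sided):
t* = 1.661 (one-sided for 95%)
Lower bound = x̄ - t* · s/√n = 39.3 - 1.661 · 7.5/√94 = 38.02

We are 95% confident that μ ≥ 38.02.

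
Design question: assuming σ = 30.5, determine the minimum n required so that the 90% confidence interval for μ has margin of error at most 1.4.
n ≥ 1285

For margin E ≤ 1.4:
n ≥ (z* · σ / E)²
n ≥ (1.645 · 30.5 / 1.4)²
n ≥ 1284.33

Minimum n = 1285 (rounding up)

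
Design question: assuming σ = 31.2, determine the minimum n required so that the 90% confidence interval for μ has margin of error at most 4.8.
n ≥ 115

For margin E ≤ 4.8:
n ≥ (z* · σ / E)²
n ≥ (1.645 · 31.2 / 4.8)²
n ≥ 114.33

Minimum n = 115 (rounding up)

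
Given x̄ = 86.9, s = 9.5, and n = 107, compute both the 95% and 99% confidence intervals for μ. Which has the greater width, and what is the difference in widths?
99% CI is wider by 1.18

df = 106
95% CI: t* = 1.983, (85.08, 88.72), width = 2 · t* · s/√n = 3.64
99% CI: t* = 2.623, (84.49, 89.31), width = 2 · t* · s/√n = 4.82

The 99% CI is wider by 4.82 - 3.64 = 1.18.
Higher confidence requires a wider interval.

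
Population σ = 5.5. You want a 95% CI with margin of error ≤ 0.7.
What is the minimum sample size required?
n ≥ 238

For margin E ≤ 0.7:
n ≥ (z* · σ / E)²
n ≥ (1.960 · 5.5 / 0.7)²
n ≥ 237.16

Minimum n = 238 (rounding up)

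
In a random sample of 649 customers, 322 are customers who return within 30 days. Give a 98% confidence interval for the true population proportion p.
(0.450, 0.542)

Proportion CI:
p̂ = 322/649 = 0.49615
SE = √(p̂(1-p̂)/n) = √(0.49615 · 0.50385 / 649) = 0.01963

z* = 2.326
Margin = z* · SE = 2.326 · 0.01963 = 0.0457

CI: 0.49615 ± 0.0457 = (0.450, 0.542)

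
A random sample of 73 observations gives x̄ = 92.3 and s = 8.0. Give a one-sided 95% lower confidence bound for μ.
μ ≥ 90.74

Lower bound (one-sided):
t* = 1.666 (one-sided for 95%)
Lower bound = x̄ - t* · s/√n = 92.3 - 1.666 · 8.0/√73 = 90.74

We are 95% confident that μ ≥ 90.74.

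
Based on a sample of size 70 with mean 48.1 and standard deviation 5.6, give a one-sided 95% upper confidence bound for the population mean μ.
μ ≤ 49.22

Upper bound (one-sided):
t* = 1.667 (one-sided for 95%)
Upper bound = x̄ + t* · s/√n = 48.1 + 1.667 · 5.6/√70 = 49.22

We are 95% confident that μ ≤ 49.22.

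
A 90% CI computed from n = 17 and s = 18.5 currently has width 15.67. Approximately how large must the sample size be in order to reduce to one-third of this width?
n ≈ 153

CI width ∝ 1/√n
To reduce width by factor 3, need √n to grow by 3 → need 3² = 9 times as many samples.

Current: n = 17, width = 15.67
New: n = 153, width ≈ 4.95

Width reduced by factor of 15.67/4.95 = 3.17.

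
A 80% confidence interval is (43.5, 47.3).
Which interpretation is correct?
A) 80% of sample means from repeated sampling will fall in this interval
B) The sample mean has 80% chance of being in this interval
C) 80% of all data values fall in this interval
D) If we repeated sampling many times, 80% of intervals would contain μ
D

A) Wrong — coverage applies to intervals containing μ, not to future x̄ values.
B) Wrong — x̄ is observed and sits in the interval by construction.
C) Wrong — a CI is about the parameter μ, not individual data values.
D) Correct — this is the frequentist long-run coverage interpretation.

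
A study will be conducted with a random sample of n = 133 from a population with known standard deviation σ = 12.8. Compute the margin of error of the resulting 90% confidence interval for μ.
Margin of error = 1.83

Margin of error = z* · σ/√n
= 1.645 · 12.8/√133
= 1.645 · 12.8/11.5326
= 1.83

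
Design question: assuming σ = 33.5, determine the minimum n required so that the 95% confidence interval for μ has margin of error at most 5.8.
n ≥ 129

For margin E ≤ 5.8:
n ≥ (z* · σ / E)²
n ≥ (1.960 · 33.5 / 5.8)²
n ≥ 128.16

Minimum n = 129 (rounding up)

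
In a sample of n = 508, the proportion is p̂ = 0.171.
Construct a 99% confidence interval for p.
(0.128, 0.214)

Proportion CI:
SE = √(p̂(1-p̂)/n) = √(0.171 · 0.829 / 508) = 0.01670

z* = 2.576
Margin = z* · SE = 2.576 · 0.01670 = 0.0430

CI: 0.171 ± 0.0430 = (0.128, 0.214)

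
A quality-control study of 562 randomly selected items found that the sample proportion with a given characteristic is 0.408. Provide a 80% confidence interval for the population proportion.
(0.381, 0.435)

Proportion CI:
SE = √(p̂(1-p̂)/n) = √(0.408 · 0.592 / 562) = 0.02073

z* = 1.282
Margin = z* · SE = 1.282 · 0.02073 = 0.0266

CI: 0.408 ± 0.0266 = (0.381, 0.435)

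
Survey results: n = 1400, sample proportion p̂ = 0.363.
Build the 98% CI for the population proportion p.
(0.333, 0.393)

Proportion CI:
SE = √(p̂(1-p̂)/n) = √(0.363 · 0.637 / 1400) = 0.01285

z* = 2.326
Margin = z* · SE = 2.326 · 0.01285 = 0.0299

CI: 0.363 ± 0.0299 = (0.333, 0.393)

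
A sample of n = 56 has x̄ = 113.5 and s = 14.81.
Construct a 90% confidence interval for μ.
(110.19, 116.81)

t-interval (σ unknown):
df = n - 1 = 55
t* = 1.673 for 90% confidence

Margin of error = t* · s/√n = 1.673 · 14.81/√56 = 3.31

CI: (110.19, 116.81)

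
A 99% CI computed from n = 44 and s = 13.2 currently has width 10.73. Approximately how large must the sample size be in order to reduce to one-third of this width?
n ≈ 396

CI width ∝ 1/√n
To reduce width by factor 3, need √n to grow by 3 → need 3² = 9 times as many samples.

Current: n = 44, width = 10.73
New: n = 396, width ≈ 3.43

Width reduced by factor of 10.73/3.43 = 3.13.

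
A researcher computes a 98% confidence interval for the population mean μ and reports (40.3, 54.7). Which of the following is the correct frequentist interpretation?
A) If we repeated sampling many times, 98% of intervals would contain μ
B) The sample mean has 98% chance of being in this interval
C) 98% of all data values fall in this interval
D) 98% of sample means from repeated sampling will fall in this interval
A

A) Correct — this is the frequentist long-run coverage interpretation.
B) Wrong — x̄ is observed and sits in the interval by construction.
C) Wrong — a CI is about the parameter μ, not individual data values.
D) Wrong — coverage applies to intervals containing μ, not to future x̄ values.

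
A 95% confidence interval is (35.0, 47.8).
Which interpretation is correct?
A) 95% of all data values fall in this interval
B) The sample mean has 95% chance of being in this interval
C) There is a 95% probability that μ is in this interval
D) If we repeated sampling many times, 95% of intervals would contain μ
D

A) Wrong — a CI is about the parameter μ, not individual data values.
B) Wrong — x̄ is observed and sits in the interval by construction.
C) Wrong — μ is fixed; the randomness lives in the interval, not in μ.
D) Correct — this is the frequentist long-run coverage interpretation.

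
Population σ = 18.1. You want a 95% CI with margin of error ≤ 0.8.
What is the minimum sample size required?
n ≥ 1967

For margin E ≤ 0.8:
n ≥ (z* · σ / E)²
n ≥ (1.960 · 18.1 / 0.8)²
n ≥ 1966.48

Minimum n = 1967 (rounding up)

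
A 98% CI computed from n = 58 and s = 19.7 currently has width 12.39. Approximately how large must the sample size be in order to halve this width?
n ≈ 232

CI width ∝ 1/√n
To reduce width by factor 2, need √n to grow by 2 → need 2² = 4 times as many samples.

Current: n = 58, width = 12.39
New: n = 232, width ≈ 6.06

Width reduced by factor of 12.39/6.06 = 2.04.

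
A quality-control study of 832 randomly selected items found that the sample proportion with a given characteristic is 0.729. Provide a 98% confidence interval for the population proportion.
(0.693, 0.765)

Proportion CI:
SE = √(p̂(1-p̂)/n) = √(0.729 · 0.271 / 832) = 0.01541

z* = 2.326
Margin = z* · SE = 2.326 · 0.01541 = 0.0358

CI: 0.729 ± 0.0358 = (0.693, 0.765)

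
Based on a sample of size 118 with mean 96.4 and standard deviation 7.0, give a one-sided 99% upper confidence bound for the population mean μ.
μ ≤ 97.92

Upper bound (one-sided):
t* = 2.359 (one-sided for 99%)
Upper bound = x̄ + t* · s/√n = 96.4 + 2.359 · 7.0/√118 = 97.92

We are 99% confident that μ ≤ 97.92.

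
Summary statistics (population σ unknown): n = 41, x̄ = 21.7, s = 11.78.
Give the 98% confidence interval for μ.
(17.24, 26.16)

t-interval (σ unknown):
df = n - 1 = 40
t* = 2.423 for 98% confidence

Margin of error = t* · s/√n = 2.423 · 11.78/√41 = 4.46

CI: (17.24, 26.16)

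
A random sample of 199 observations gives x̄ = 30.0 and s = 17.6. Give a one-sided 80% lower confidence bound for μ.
μ ≥ 28.95

Lower bound (one-sided):
t* = 0.843 (one-sided for 80%)
Lower bound = x̄ - t* · s/√n = 30.0 - 0.843 · 17.6/√199 = 28.95

We are 80% confident that μ ≥ 28.95.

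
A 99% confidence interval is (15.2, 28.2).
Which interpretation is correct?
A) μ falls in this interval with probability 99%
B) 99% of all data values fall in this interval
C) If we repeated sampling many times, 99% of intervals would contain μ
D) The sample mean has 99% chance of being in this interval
C

A) Wrong — μ is fixed; the randomness lives in the interval, not in μ.
B) Wrong — a CI is about the parameter μ, not individual data values.
C) Correct — this is the frequentist long-run coverage interpretation.
D) Wrong — x̄ is observed and sits in the interval by construction.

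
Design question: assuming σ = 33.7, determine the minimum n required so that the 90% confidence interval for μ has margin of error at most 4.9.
n ≥ 128

For margin E ≤ 4.9:
n ≥ (z* · σ / E)²
n ≥ (1.645 · 33.7 / 4.9)²
n ≥ 128.00

Minimum n = 128 (rounding up)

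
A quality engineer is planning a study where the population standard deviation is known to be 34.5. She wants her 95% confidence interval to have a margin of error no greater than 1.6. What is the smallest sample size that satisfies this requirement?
n ≥ 1787

For margin E ≤ 1.6:
n ≥ (z* · σ / E)²
n ≥ (1.960 · 34.5 / 1.6)²
n ≥ 1786.12

Minimum n = 1787 (rounding up)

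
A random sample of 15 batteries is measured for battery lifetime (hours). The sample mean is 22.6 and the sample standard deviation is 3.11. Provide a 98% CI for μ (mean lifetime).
(20.49, 24.71)

t-interval (σ unknown):
df = n - 1 = 14
t* = 2.624 for 98% confidence

Margin of error = t* · s/√n = 2.624 · 3.11/√15 = 2.11

CI: (20.49, 24.71)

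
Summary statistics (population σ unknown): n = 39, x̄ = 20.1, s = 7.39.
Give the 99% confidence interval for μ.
(16.89, 23.31)

t-interval (σ unknown):
df = n - 1 = 38
t* = 2.712 for 99% confidence

Margin of error = t* · s/√n = 2.712 · 7.39/√39 = 3.21

CI: (16.89, 23.31)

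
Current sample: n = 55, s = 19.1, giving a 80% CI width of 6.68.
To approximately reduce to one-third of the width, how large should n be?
n ≈ 495

CI width ∝ 1/√n
To reduce width by factor 3, need √n to grow by 3 → need 3² = 9 times as many samples.

Current: n = 55, width = 6.68
New: n = 495, width ≈ 2.20

Width reduced by factor of 6.68/2.20 = 3.04.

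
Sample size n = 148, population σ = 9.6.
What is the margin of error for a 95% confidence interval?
Margin of error = 1.55

Margin of error = z* · σ/√n
= 1.960 · 9.6/√148
= 1.960 · 9.6/12.1655
= 1.55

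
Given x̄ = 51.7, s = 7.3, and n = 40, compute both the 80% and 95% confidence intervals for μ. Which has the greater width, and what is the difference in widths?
95% CI is wider by 1.66

df = 39
80% CI: t* = 1.304, (50.19, 53.21), width = 2 · t* · s/√n = 3.01
95% CI: t* = 2.023, (49.36, 54.04), width = 2 · t* · s/√n = 4.67

The 95% CI is wider by 4.67 - 3.01 = 1.66.
Higher confidence requires a wider interval.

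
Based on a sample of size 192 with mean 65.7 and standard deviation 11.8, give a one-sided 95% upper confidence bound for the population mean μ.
μ ≤ 67.11

Upper bound (one-sided):
t* = 1.653 (one-sided for 95%)
Upper bound = x̄ + t* · s/√n = 65.7 + 1.653 · 11.8/√192 = 67.11

We are 95% confident that μ ≤ 67.11.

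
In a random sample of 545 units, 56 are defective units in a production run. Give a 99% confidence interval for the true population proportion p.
(0.069, 0.136)

Proportion CI:
p̂ = 56/545 = 0.10275
SE = √(p̂(1-p̂)/n) = √(0.10275 · 0.89725 / 545) = 0.01301

z* = 2.576
Margin = z* · SE = 2.576 · 0.01301 = 0.0335

CI: 0.10275 ± 0.0335 = (0.069, 0.136)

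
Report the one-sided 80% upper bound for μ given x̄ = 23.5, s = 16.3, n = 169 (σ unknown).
μ ≤ 24.56

Upper bound (one-sided):
t* = 0.844 (one-sided for 80%)
Upper bound = x̄ + t* · s/√n = 23.5 + 0.844 · 16.3/√169 = 24.56

We are 80% confident that μ ≤ 24.56.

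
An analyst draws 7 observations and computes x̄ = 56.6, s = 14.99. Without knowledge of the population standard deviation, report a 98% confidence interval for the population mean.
(38.79, 74.41)

t-interval (σ unknown):
df = n - 1 = 6
t* = 3.143 for 98% confidence

Margin of error = t* · s/√n = 3.143 · 14.99/√7 = 17.81

CI: (38.79, 74.41)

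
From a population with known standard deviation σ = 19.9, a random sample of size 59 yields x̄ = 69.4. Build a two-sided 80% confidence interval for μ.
(66.08, 72.72)

z-interval (σ known):
z* = 1.282 for 80% confidence

Margin of error = z* · σ/√n = 1.282 · 19.9/√59 = 3.32

CI: (69.4 - 3.32, 69.4 + 3.32) = (66.08, 72.72)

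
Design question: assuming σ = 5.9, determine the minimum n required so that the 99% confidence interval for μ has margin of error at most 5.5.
n ≥ 8

For margin E ≤ 5.5:
n ≥ (z* · σ / E)²
n ≥ (2.576 · 5.9 / 5.5)²
n ≥ 7.64

Minimum n = 8 (rounding up)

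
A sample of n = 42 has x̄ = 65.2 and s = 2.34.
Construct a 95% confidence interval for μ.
(64.47, 65.93)

t-interval (σ unknown):
df = n - 1 = 41
t* = 2.020 for 95% confidence

Margin of error = t* · s/√n = 2.020 · 2.34/√42 = 0.73

CI: (64.47, 65.93)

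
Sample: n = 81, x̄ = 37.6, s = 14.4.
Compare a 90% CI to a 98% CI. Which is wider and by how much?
98% CI is wider by 2.28

df = 80
90% CI: t* = 1.664, (34.94, 40.26), width = 2 · t* · s/√n = 5.32
98% CI: t* = 2.374, (33.80, 41.40), width = 2 · t* · s/√n = 7.60

The 98% CI is wider by 7.60 - 5.32 = 2.28.
Higher confidence requires a wider interval.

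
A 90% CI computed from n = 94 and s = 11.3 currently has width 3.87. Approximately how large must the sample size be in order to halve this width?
n ≈ 376

CI width ∝ 1/√n
To reduce width by factor 2, need √n to grow by 2 → need 2² = 4 times as many samples.

Current: n = 94, width = 3.87
New: n = 376, width ≈ 1.92

Width reduced by factor of 3.87/1.92 = 2.02.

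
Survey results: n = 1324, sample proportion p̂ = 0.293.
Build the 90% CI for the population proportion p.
(0.272, 0.314)

Proportion CI:
SE = √(p̂(1-p̂)/n) = √(0.293 · 0.707 / 1324) = 0.01251

z* = 1.645
Margin = z* · SE = 1.645 · 0.01251 = 0.0206

CI: 0.293 ± 0.0206 = (0.272, 0.314)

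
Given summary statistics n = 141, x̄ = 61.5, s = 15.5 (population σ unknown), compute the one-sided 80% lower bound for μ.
μ ≥ 60.40

Lower bound (one-sided):
t* = 0.844 (one-sided for 80%)
Lower bound = x̄ - t* · s/√n = 61.5 - 0.844 · 15.5/√141 = 60.40

We are 80% confident that μ ≥ 60.40.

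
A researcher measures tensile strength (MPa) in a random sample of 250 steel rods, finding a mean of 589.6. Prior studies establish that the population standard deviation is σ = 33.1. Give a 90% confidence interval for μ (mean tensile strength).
(586.16, 593.04)

z-interval (σ known):
z* = 1.645 for 90% confidence

Margin of error = z* · σ/√n = 1.645 · 33.1/√250 = 3.44

CI: (589.6 - 3.44, 589.6 + 3.44) = (586.16, 593.04)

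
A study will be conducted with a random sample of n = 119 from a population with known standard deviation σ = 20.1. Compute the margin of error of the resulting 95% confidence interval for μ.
Margin of error = 3.61

Margin of error = z* · σ/√n
= 1.960 · 20.1/√119
= 1.960 · 20.1/10.9087
= 3.61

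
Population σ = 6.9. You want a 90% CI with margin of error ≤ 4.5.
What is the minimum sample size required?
n ≥ 7

For margin E ≤ 4.5:
n ≥ (z* · σ / E)²
n ≥ (1.645 · 6.9 / 4.5)²
n ≥ 6.36

Minimum n = 7 (rounding up)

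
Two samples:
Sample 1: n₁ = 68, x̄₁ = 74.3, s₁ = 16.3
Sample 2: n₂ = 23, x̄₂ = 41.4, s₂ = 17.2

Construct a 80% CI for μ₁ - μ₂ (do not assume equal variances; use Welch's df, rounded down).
(27.55, 38.25)

Difference: x̄₁ - x̄₂ = 32.90
SE = √(s₁²/n₁ + s₂²/n₂) = √(16.3²/68 + 17.2²/23) = 4.0951
df = 36.30 → 36 (Welch–Satterthwaite, rounded down)
t* = 1.306

CI: 32.90 ± 1.306 · 4.0951 = 32.90 ± 5.35 = (27.55, 38.25)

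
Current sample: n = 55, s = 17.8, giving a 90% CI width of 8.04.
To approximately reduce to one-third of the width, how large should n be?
n ≈ 495

CI width ∝ 1/√n
To reduce width by factor 3, need √n to grow by 3 → need 3² = 9 times as many samples.

Current: n = 55, width = 8.04
New: n = 495, width ≈ 2.64

Width reduced by factor of 8.04/2.64 = 3.05.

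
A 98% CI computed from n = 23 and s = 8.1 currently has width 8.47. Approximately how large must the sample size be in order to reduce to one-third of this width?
n ≈ 207

CI width ∝ 1/√n
To reduce width by factor 3, need √n to grow by 3 → need 3² = 9 times as many samples.

Current: n = 23, width = 8.47
New: n = 207, width ≈ 2.64

Width reduced by factor of 8.47/2.64 = 3.21.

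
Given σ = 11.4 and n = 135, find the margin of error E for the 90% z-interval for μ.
Margin of error = 1.61

Margin of error = z* · σ/√n
= 1.645 · 11.4/√135
= 1.645 · 11.4/11.6190
= 1.61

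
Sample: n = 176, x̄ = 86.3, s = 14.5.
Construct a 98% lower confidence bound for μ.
μ ≥ 84.04

Lower bound (one-sided):
t* = 2.069 (one-sided for 98%)
Lower bound = x̄ - t* · s/√n = 86.3 - 2.069 · 14.5/√176 = 84.04

We are 98% confident that μ ≥ 84.04.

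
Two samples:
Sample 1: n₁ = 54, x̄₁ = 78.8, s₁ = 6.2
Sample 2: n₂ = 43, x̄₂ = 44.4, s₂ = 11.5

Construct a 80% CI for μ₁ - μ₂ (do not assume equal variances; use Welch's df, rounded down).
(31.88, 36.92)

Difference: x̄₁ - x̄₂ = 34.40
SE = √(s₁²/n₁ + s₂²/n₂) = √(6.2²/54 + 11.5²/43) = 1.9461
df = 61.10 → 61 (Welch–Satterthwaite, rounded down)
t* = 1.296

CI: 34.40 ± 1.296 · 1.9461 = 34.40 ± 2.52 = (31.88, 36.92)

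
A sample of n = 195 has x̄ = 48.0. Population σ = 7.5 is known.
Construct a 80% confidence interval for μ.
(47.31, 48.69)

z-interval (σ known):
z* = 1.282 for 80% confidence

Margin of error = z* · σ/√n = 1.282 · 7.5/√195 = 0.69

CI: (48.0 - 0.69, 48.0 + 0.69) = (47.31, 48.69)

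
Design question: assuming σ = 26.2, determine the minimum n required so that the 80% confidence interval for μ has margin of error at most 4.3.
n ≥ 62

For margin E ≤ 4.3:
n ≥ (z* · σ / E)²
n ≥ (1.282 · 26.2 / 4.3)²
n ≥ 61.02

Minimum n = 62 (rounding up)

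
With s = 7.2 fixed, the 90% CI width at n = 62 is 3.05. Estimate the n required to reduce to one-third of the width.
n ≈ 558

CI width ∝ 1/√n
To reduce width by factor 3, need √n to grow by 3 → need 3² = 9 times as many samples.

Current: n = 62, width = 3.05
New: n = 558, width ≈ 1.00

Width reduced by factor of 3.05/1.00 = 3.05.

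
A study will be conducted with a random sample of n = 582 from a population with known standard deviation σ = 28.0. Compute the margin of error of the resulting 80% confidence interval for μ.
Margin of error = 1.49

Margin of error = z* · σ/√n
= 1.282 · 28.0/√582
= 1.282 · 28.0/24.1247
= 1.49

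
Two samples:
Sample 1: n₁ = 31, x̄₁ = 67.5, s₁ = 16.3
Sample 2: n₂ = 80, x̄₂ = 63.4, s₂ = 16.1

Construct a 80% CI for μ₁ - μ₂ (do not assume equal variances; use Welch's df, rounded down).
(-0.36, 8.56)

Difference: x̄₁ - x̄₂ = 4.10
SE = √(s₁²/n₁ + s₂²/n₂) = √(16.3²/31 + 16.1²/80) = 3.4367
df = 54.04 → 54 (Welch–Satterthwaite, rounded down)
t* = 1.297

CI: 4.10 ± 1.297 · 3.4367 = 4.10 ± 4.46 = (-0.36, 8.56)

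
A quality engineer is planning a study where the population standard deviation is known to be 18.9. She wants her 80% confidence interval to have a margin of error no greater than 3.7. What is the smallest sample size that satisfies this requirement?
n ≥ 43

For margin E ≤ 3.7:
n ≥ (z* · σ / E)²
n ≥ (1.282 · 18.9 / 3.7)²
n ≥ 42.88

Minimum n = 43 (rounding up)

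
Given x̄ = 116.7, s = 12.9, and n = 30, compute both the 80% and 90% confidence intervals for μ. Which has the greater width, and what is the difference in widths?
90% CI is wider by 1.82

df = 29
80% CI: t* = 1.311, (113.61, 119.79), width = 2 · t* · s/√n = 6.18
90% CI: t* = 1.699, (112.70, 120.70), width = 2 · t* · s/√n = 8.00

The 90% CI is wider by 8.00 - 6.18 = 1.82.
Higher confidence requires a wider interval.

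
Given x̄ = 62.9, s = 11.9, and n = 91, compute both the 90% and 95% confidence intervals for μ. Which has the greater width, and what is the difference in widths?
95% CI is wider by 0.81

df = 90
90% CI: t* = 1.662, (60.83, 64.97), width = 2 · t* · s/√n = 4.15
95% CI: t* = 1.987, (60.42, 65.38), width = 2 · t* · s/√n = 4.96

The 95% CI is wider by 4.96 - 4.15 = 0.81.
Higher confidence requires a wider interval.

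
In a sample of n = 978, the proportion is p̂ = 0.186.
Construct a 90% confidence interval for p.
(0.166, 0.206)

Proportion CI:
SE = √(p̂(1-p̂)/n) = √(0.186 · 0.814 / 978) = 0.01244

z* = 1.645
Margin = z* · SE = 1.645 · 0.01244 = 0.0205

CI: 0.186 ± 0.0205 = (0.166, 0.206)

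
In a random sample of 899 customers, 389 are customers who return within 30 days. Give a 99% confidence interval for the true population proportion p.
(0.390, 0.475)

Proportion CI:
p̂ = 389/899 = 0.43270
SE = √(p̂(1-p̂)/n) = √(0.43270 · 0.56730 / 899) = 0.01652

z* = 2.576
Margin = z* · SE = 2.576 · 0.01652 = 0.0426

CI: 0.43270 ± 0.0426 = (0.390, 0.475)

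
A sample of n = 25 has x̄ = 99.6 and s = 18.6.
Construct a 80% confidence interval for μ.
(94.70, 104.50)

t-interval (σ unknown):
df = n - 1 = 24
t* = 1.318 for 80% confidence

Margin of error = t* · s/√n = 1.318 · 18.6/√25 = 4.90

CI: (94.70, 104.50)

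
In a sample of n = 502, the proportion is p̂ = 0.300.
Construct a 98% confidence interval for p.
(0.252, 0.348)

Proportion CI:
SE = √(p̂(1-p̂)/n) = √(0.300 · 0.700 / 502) = 0.02045

z* = 2.326
Margin = z* · SE = 2.326 · 0.02045 = 0.0476

CI: 0.300 ± 0.0476 = (0.252, 0.348)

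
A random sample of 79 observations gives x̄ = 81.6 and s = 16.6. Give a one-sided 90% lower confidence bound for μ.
μ ≥ 79.19

Lower bound (one-sided):
t* = 1.292 (one-sided for 90%)
Lower bound = x̄ - t* · s/√n = 81.6 - 1.292 · 16.6/√79 = 79.19

We are 90% confident that μ ≥ 79.19.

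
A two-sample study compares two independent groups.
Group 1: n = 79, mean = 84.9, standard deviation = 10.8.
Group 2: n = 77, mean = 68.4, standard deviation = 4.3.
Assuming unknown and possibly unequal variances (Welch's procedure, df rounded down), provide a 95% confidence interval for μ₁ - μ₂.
(13.90, 19.10)

Difference: x̄₁ - x̄₂ = 16.50
SE = √(s₁²/n₁ + s₂²/n₂) = √(10.8²/79 + 4.3²/77) = 1.3102
df = 102.65 → 102 (Welch–Satterthwaite, rounded down)
t* = 1.983

CI: 16.50 ± 1.983 · 1.3102 = 16.50 ± 2.60 = (13.90, 19.10)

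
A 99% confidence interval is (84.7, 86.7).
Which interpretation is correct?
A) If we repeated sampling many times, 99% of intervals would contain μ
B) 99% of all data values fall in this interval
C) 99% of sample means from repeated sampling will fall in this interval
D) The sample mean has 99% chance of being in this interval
A

A) Correct — this is the frequentist long-run coverage interpretation.
B) Wrong — a CI is about the parameter μ, not individual data values.
C) Wrong — coverage applies to intervals containing μ, not to future x̄ values.
D) Wrong — x̄ is observed and sits in the interval by construction.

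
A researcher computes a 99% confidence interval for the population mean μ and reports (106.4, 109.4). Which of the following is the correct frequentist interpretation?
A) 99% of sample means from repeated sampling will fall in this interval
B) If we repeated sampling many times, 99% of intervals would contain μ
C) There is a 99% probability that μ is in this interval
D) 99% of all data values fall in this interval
B

A) Wrong — coverage applies to intervals containing μ, not to future x̄ values.
B) Correct — this is the frequentist long-run coverage interpretation.
C) Wrong — μ is fixed; the randomness lives in the interval, not in μ.
D) Wrong — a CI is about the parameter μ, not individual data values.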